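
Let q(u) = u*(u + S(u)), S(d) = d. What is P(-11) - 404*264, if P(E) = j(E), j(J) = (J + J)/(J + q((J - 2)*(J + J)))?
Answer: -1586081378/14871 ≈ -1.0666e+5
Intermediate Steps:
q(u) = 2*u**2 (q(u) = u*(u + u) = u*(2*u) = 2*u**2)
j(J) = 2*J/(J + 8*J**2*(-2 + J)**2) (j(J) = (J + J)/(J + 2*((J - 2)*(J + J))**2) = (2*J)/(J + 2*((-2 + J)*(2*J))**2) = (2*J)/(J + 2*(2*J*(-2 + J))**2) = (2*J)/(J + 2*(4*J**2*(-2 + J)**2)) = (2*J)/(J + 8*J**2*(-2 + J)**2) = 2*J/(J + 8*J**2*(-2 + J)**2))
P(E) = 2/(1 + 8*E*(-2 + E)**2)
P(-11) - 404*264 = 2/(1 + 8*(-11)*(-2 - 11)**2) - 404*264 = 2/(1 + 8*(-11)*(-13)**2) - 106656 = 2/(1 + 8*(-11)*169) - 106656 = 2/(1 - 14872) - 106656 = 2/(-14871) - 106656 = 2*(-1/14871) - 106656 = -2/14871 - 106656 = -1586081378/14871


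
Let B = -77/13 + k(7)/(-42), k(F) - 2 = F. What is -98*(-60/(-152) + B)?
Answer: 139006/247 ≈ 562.78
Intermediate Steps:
k(F) = 2 + F
B = -1117/182 (B = -77/13 + (2 + 7)/(-42) = -77*1/13 + 9*(-1/42) = -77/13 - 3/14 = -1117/182 ≈ -6.1374)
-98*(-60/(-152) + B) = -98*(-60/(-152) - 1117/182) = -98*(-60*(-1/152) - 1117/182) = -98*(15/38 - 1117/182) = -98*(-9929/1729) = 139006/247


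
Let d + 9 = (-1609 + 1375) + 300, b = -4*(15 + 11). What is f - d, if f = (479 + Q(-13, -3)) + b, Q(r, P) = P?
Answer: 315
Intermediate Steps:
b = -104 (b = -4*26 = -104)
d = 57 (d = -9 + ((-1609 + 1375) + 300) = -9 + (-234 + 300) = -9 + 66 = 57)
f = 372 (f = (479 - 3) - 104 = 476 - 104 = 372)
f - d = 372 - 1*57 = 372 - 57 = 315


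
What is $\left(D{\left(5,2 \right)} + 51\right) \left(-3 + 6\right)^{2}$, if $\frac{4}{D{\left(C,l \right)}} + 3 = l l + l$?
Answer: $471$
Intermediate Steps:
$D{\left(C,l \right)} = \frac{4}{-3 + l + l^{2}}$ ($D{\left(C,l \right)} = \frac{4}{-3 + \left(l l + l\right)} = \frac{4}{-3 + \left(l^{2} + l\right)} = \frac{4}{-3 + \left(l + l^{2}\right)} = \frac{4}{-3 + l + l^{2}}$)
$\left(D{\left(5,2 \right)} + 51\right) \left(-3 + 6\right)^{2} = \left(\frac{4}{-3 + 2 + 2^{2}} + 51\right) \left(-3 + 6\right)^{2} = \left(\frac{4}{-3 + 2 + 4} + 51\right) 3^{2} = \left(\frac{4}{3} + 51\right) 9 = \frac{157}{3} \cdot 9 = 471$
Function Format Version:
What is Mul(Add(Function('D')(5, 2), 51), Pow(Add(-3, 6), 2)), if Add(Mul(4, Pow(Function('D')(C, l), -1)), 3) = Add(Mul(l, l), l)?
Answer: 471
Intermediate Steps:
Function('D')(C, l) = Mul(4, Pow(Add(-3, l, Pow(l, 2)), -1)) (Function('D')(C, l) = Mul(4, Pow(Add(-3, Add(Mul(l, l), l)), -1)) = Mul(4, Pow(Add(-3, Add(Pow(l, 2), l)), -1)) = Mul(4, Pow(Add(-3, Add(l, Pow(l, 2))), -1)) = Mul(4, Pow(Add(-3, l, Pow(l, 2)), -1)))
Mul(Add(Function('D')(5, 2), 51), Pow(Add(-3, 6), 2)) = Mul(Add(Mul(4, Pow(Add(-3, 2, Pow(2, 2)), -1)), 51), Pow(Add(-3, 6), 2)) = Mul(Add(Mul(4, Pow(Add(-3, 2, 4), -1)), 51), Pow(3, 2)) = Mul(Add(Mul(4, Pow(3, -1)), 51), 9) = Mul(Add(Mul(4, Rational(1, 3)), 51), 9) = Mul(Add(Rational(4, 3), 51), 9) = Mul(Rational(157, 3), 9) = 471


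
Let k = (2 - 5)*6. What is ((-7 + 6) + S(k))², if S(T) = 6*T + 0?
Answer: 11881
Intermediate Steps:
k = -18 (k = -3*6 = -18)
S(T) = 6*T
((-7 + 6) + S(k))² = ((-7 + 6) + 6*(-18))² = (-1 - 108)² = (-109)² = 11881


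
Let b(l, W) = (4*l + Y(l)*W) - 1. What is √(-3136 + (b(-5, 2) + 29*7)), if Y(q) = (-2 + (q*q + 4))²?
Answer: 2*I*√374 ≈ 38.678*I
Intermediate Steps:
Y(q) = (2 + q²)² (Y(q) = (-2 + (q² + 4))² = (-2 + (4 + q²))² = (2 + q²)²)
b(l, W) = -1 + 4*l + W*(2 + l²)² (b(l, W) = (4*l + (2 + l²)²*W) - 1 = (4*l + W*(2 + l²)²) - 1 = -1 + 4*l + W*(2 + l²)²)
√(-3136 + (b(-5, 2) + 29*7)) = √(-3136 + ((-1 + 4*(-5) + 2*(2 + (-5)²)²) + 29*7)) = √(-3136 + ((-1 - 20 + 2*(2 + 25)²) + 203)) = √(-3136 + ((-1 - 20 + 2*27²) + 203)) = √(-3136 + ((-1 - 20 + 2*729) + 203)) = √(-3136 + ((-1 - 20 + 1458) + 203)) = √(-3136 + (1437 + 203)) = √(-3136 + 1640) = √(-1496) = 2*I*√374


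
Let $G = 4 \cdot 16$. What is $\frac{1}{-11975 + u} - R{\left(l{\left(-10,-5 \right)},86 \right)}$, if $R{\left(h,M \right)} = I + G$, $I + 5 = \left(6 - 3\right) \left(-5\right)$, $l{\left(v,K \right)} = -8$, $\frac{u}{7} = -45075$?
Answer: $- \frac{14410001}{327500} \approx -44.0$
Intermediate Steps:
$u = -315525$ ($u = 7 \left(-45075\right) = -315525$)
$I = -20$ ($I = -5 + \left(6 - 3\right) \left(-5\right) = -5 + 3 \left(-5\right) = -5 - 15 = -20$)
$G = 64$
$R{\left(h,M \right)} = 44$ ($R{\left(h,M \right)} = -20 + 64 = 44$)
$\frac{1}{-11975 + u} - R{\left(l{\left(-10,-5 \right)},86 \right)} = \frac{1}{-11975 - 315525} - 44 = \frac{1}{-327500} - 44 = - \frac{1}{327500} - 44 = - \frac{14410001}{327500}$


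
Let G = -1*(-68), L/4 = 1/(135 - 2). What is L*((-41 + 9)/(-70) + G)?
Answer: 9584/4655 ≈ 2.0589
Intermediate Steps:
L = 4/133 (L = 4/(135 - 2) = 4/133 ≈ 0.030075)
G = 68
L*((-41 + 9)/(-70) + G) = 4*((-41 + 9)/(-70) + 68)/133 = 4*(-32*(-1/70) + 68)/133 = 4*(16/35 + 68)/133 = (4/133)*(2396/35) = 9584/4655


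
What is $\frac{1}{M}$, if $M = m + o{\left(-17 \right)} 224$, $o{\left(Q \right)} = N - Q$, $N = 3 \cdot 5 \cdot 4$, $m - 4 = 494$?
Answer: $\frac{1}{17746} \approx 5.6351 \cdot 10^{-5}$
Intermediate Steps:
$m = 498$ ($m = 4 + 494 = 498$)
$N = 60$ ($N = 15 \cdot 4 = 60$)
$o{\left(Q \right)} = 60 - Q$
$M = 17746$ ($M = 498 + \left(60 - -17\right) 224 = 498 + \left(60 + 17\right) 224 = 498 + 77 \cdot 224 = 498 + 17248 = 17746$)
$\frac{1}{M} = \frac{1}{17746}$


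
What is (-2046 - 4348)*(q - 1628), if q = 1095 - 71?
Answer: 3861976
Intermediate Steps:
q = 1024
(-2046 - 4348)*(q - 1628) = (-2046 - 4348)*(1024 - 1628) = -6394*(-604) = 3861976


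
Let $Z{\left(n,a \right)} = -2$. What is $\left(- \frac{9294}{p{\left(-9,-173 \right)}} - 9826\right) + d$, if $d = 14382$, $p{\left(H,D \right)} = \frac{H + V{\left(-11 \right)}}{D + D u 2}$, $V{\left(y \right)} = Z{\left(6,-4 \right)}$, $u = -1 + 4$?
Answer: $- \frac{11204918}{11} \approx -1.0186 \cdot 10^{6}$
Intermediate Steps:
$u = 3$
$V{\left(y \right)} = -2$
$p{\left(H,D \right)} = \frac{-2 + H}{7 D}$ ($p{\left(H,D \right)} = \frac{H - 2}{D + D 3 \cdot 2} = \frac{-2 + H}{D + 3 D 2} = \frac{-2 + H}{D + 6 D} = \frac{-2 + H}{7 D}$)
$\left(- \frac{9294}{p{\left(-9,-173 \right)}} - 9826\right) + d = \left(- \frac{9294}{\frac{1}{7} \frac{1}{-173} \left(-2 - 9\right)} - 9826\right) + 14382 = \left(- \frac{9294}{\frac{1}{7} \left(- \frac{1}{173}\right) \left(-11\right)} - 9826\right) + 14382 = \left(- \frac{9294}{\frac{11}{1211}} - 9826\right) + 14382 = \left(\left(-9294\right) \frac{1211}{11} - 9826\right) + 14382 = \left(- \frac{11255034}{11} - 9826\right) + 14382 = - \frac{11363120}{11} + 14382 = - \frac{11204918}{11}$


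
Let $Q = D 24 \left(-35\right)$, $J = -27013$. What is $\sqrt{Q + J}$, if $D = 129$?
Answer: $i \sqrt{135373} \approx 367.93 i$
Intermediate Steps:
$Q = -108360$ ($Q = 129 \cdot 24 \left(-35\right) = 3096 \left(-35\right) = -108360$)
$\sqrt{Q + J} = \sqrt{-108360 - 27013} = \sqrt{-135373} = i \sqrt{135373}$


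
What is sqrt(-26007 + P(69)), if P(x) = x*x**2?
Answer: sqrt(302502) ≈ 550.00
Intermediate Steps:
P(x) = x**3
sqrt(-26007 + P(69)) = sqrt(-26007 + 69**3) = sqrt(-26007 + 328509) = sqrt(302502)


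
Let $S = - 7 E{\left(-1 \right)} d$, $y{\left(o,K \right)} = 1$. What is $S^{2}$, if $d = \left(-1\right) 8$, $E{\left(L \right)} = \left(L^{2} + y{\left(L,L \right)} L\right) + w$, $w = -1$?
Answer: $3136$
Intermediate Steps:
$E{\left(L \right)} = -1 + L + L^{2}$ ($E{\left(L \right)} = \left(L^{2} + 1 L\right) - 1 = \left(L^{2} + L\right) - 1 = \left(L + L^{2}\right) - 1 = -1 + L + L^{2}$)
$d = -8$
$S = -56$ ($S = - 7 \left(-1 - 1 + \left(-1\right)^{2}\right) \left(-8\right) = - 7 \left(-1 - 1 + 1\right) \left(-8\right) = \left(-7\right) \left(-1\right) \left(-8\right) = 7 \left(-8\right) = -56$)
$S^{2} = \left(-56\right)^{2} = 3136$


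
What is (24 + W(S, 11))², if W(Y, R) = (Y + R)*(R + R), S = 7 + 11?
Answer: 438244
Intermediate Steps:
S = 18
W(Y, R) = 2*R*(R + Y) (W(Y, R) = (R + Y)*(2*R) = 2*R*(R + Y))
(24 + W(S, 11))² = (24 + 2*11*(11 + 18))² = (24 + 2*11*29)² = (24 + 638)² = 662² = 438244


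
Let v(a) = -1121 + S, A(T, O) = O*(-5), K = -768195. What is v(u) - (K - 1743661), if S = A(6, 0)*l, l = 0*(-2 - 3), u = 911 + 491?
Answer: 2510735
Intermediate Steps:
u = 1402
A(T, O) = -5*O
l = 0 (l = 0*(-5) = 0)
S = 0 (S = -5*0*0 = 0*0 = 0)
v(a) = -1121 (v(a) = -1121 + 0 = -1121)
v(u) - (K - 1743661) = -1121 - (-768195 - 1743661) = -1121 - 1*(-2511856) = -1121 + 2511856 = 2510735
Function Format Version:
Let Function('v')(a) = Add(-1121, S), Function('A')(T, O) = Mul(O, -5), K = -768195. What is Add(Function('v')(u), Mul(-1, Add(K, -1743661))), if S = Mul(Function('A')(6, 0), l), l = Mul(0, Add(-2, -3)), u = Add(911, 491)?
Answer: 2510735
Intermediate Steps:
u = 1402
Function('A')(T, O) = Mul(-5, O)
l = 0 (l = Mul(0, -5) = 0)
S = 0 (S = Mul(Mul(-5, 0), 0) = Mul(0, 0) = 0)
Function('v')(a) = -1121 (Function('v')(a) = Add(-1121, 0) = -1121)
Add(Function('v')(u), Mul(-1, Add(K, -1743661))) = Add(-1121, Mul(-1, Add(-768195, -1743661))) = Add(-1121, Mul(-1, -2511856)) = Add(-1121, 2511856) = 2510735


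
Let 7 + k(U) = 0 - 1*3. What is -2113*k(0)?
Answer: 21130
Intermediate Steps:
k(U) = -10 (k(U) = -7 + (0 - 1*3) = -7 + (0 - 3) = -7 - 3 = -10)
-2113*k(0) = -2113*(-10) = 21130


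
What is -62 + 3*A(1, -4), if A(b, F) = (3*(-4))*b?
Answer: -98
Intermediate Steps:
A(b, F) = -12*b
-62 + 3*A(1, -4) = -62 + 3*(-12*1) = -62 + 3*(-12) = -62 - 36 = -98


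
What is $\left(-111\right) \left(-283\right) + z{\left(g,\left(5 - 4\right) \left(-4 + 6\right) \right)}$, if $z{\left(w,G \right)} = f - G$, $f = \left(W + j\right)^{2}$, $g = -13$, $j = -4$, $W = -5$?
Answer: $31492$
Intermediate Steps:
$f = 81$ ($f = \left(-5 - 4\right)^{2} = \left(-9\right)^{2} = 81$)
$z{\left(w,G \right)} = 81 - G$
$\left(-111\right) \left(-283\right) + z{\left(g,\left(5 - 4\right) \left(-4 + 6\right) \right)} = \left(-111\right) \left(-283\right) + \left(81 - \left(5 - 4\right) \left(-4 + 6\right)\right) = 31413 + \left(81 - 1 \cdot 2\right) = 31413 + \left(81 - 2\right) = 31413 + 79 = 31492$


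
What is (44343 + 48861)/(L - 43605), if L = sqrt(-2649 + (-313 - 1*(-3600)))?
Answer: -4064160420/1901395387 - 93204*sqrt(638)/1901395387 ≈ -2.1387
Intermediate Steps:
L = sqrt(638) (L = sqrt(-2649 + (-313 + 3600)) = sqrt(-2649 + 3287) = sqrt(638) ≈ 25.259)
(44343 + 48861)/(L - 43605) = (44343 + 48861)/(sqrt(638) - 43605) = 93204/(-43605 + sqrt(638))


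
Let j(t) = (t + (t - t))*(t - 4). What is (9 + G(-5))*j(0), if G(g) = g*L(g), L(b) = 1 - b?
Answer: 0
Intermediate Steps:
G(g) = g*(1 - g)
j(t) = t*(-4 + t) (j(t) = (t + 0)*(-4 + t) = t*(-4 + t))
(9 + G(-5))*j(0) = (9 - 5*(1 - 1*(-5)))*(0*(-4 + 0)) = (9 - 5*(1 + 5))*(0*(-4)) = (9 - 5*6)*0 = (9 - 30)*0 = -21*0 = 0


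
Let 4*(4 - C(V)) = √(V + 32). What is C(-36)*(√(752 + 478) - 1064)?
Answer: -(8 - I)*(1064 - √1230)/2 ≈ -4115.7 + 514.46*I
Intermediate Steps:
C(V) = 4 - √(32 + V)/4 (C(V) = 4 - √(V + 32)/4 = 4 - √(32 + V)/4)
C(-36)*(√(752 + 478) - 1064) = (4 - √(32 - 36)/4)*(√(752 + 478) - 1064) = (4 - I/2)*(√1230 - 1064) = (4 - I/2)*(-1064 + √1230) = (-1064 + √1230)*(4 - I/2)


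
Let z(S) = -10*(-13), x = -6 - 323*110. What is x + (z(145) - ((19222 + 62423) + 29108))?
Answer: -146159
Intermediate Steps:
x = -35536 (x = -6 - 35530 = -35536)
z(S) = 130
x + (z(145) - ((19222 + 62423) + 29108)) = -35536 + (130 - ((19222 + 62423) + 29108)) = -35536 + (130 - (81645 + 29108)) = -35536 + (130 - 1*110753) = -35536 + (130 - 110753) = -35536 - 110623 = -146159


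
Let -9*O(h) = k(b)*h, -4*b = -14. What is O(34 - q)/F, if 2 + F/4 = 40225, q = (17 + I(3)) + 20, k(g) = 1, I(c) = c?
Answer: 1/241338 ≈ 4.1436e-6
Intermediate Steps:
b = 7/2 (b = -¼*(-14) = 7/2 ≈ 3.5000)
q = 40 (q = (17 + 3) + 20 = 20 + 20 = 40)
F = 160892 (F = -8 + 4*40225 = -8 + 160900 = 160892)
O(h) = -h/9
O(34 - q)/F = -(34 - 1*40)/9/160892 = -(34 - 40)/9*(1/160892) = -⅑*(-6)*(1/160892) = (⅔)*(1/160892) = 1/241338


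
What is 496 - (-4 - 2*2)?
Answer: 504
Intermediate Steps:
496 - (-4 - 2*2) = 496 - (-4 - 4) = 496 - 1*(-8) = 496 + 8 = 504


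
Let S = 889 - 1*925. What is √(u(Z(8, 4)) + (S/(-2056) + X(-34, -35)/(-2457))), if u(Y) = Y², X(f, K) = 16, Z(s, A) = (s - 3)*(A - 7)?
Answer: √39874732892358/420966 ≈ 15.000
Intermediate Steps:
Z(s, A) = (-7 + A)*(-3 + s) (Z(s, A) = (-3 + s)*(-7 + A) = (-7 + A)*(-3 + s))
S = -36 (S = 889 - 925 = -36)
√(u(Z(8, 4)) + (S/(-2056) + X(-34, -35)/(-2457))) = √((21 - 7*8 - 3*4 + 4*8)² + (-36/(-2056) + 16/(-2457))) = √((21 - 56 - 12 + 32)² + (-36*(-1/2056) + 16*(-1/2457))) = √((-15)² + (9/514 - 16/2457)) = √(225 + 13889/1262898) = √(284165939/1262898) = √39874732892358/420966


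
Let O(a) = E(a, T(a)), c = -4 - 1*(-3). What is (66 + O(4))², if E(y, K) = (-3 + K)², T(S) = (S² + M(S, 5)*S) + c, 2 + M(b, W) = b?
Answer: 217156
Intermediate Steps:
c = -1 (c = -4 + 3 = -1)
M(b, W) = -2 + b
T(S) = -1 + S² + S*(-2 + S) (T(S) = (S² + (-2 + S)*S) - 1 = (S² + S*(-2 + S)) - 1 = -1 + S² + S*(-2 + S))
O(a) = (-4 + a² + a*(-2 + a))² (O(a) = (-3 + (-1 + a² + a*(-2 + a)))² = (-4 + a² + a*(-2 + a))²)
(66 + O(4))² = (66 + (-4 + 4² + 4*(-2 + 4))²)² = (66 + (-4 + 16 + 4*2)²)² = (66 + (-4 + 16 + 8)²)² = (66 + 20²)² = (66 + 400)² = 466² = 217156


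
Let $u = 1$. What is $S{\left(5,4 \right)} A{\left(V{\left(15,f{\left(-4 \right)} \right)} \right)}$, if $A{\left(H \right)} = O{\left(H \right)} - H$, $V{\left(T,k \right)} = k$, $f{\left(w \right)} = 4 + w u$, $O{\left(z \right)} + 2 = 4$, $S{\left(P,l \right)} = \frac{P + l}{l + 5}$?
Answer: $2$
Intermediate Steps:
$S{\left(P,l \right)} = \frac{P + l}{5 + l}$
$O{\left(z \right)} = 2$ ($O{\left(z \right)} = -2 + 4 = 2$)
$f{\left(w \right)} = 4 + w$ ($f{\left(w \right)} = 4 + w 1 = 4 + w$)
$A{\left(H \right)} = 2 - H$
$S{\left(5,4 \right)} A{\left(V{\left(15,f{\left(-4 \right)} \right)} \right)} = \frac{5 + 4}{5 + 4} \left(2 - \left(4 - 4\right)\right) = \frac{1}{9} \cdot 9 \left(2 - 0\right) = \frac{1}{9} \cdot 9 \left(2 + 0\right) = 1 \cdot 2 = 2$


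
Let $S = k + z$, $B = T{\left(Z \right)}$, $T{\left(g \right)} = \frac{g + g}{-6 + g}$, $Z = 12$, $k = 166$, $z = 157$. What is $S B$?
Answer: $1292$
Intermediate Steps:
$T{\left(g \right)} = \frac{2 g}{-6 + g}$
$B = 4$ ($B = 2 \cdot 12 \frac{1}{-6 + 12} = 2 \cdot 12 \cdot \frac{1}{6} = 4$)
$S = 323$ ($S = 166 + 157 = 323$)
$S B = 323 \cdot 4 = 1292$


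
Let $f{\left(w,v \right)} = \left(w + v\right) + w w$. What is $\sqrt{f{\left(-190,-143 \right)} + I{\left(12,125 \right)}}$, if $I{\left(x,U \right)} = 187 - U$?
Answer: $3 \sqrt{3981} \approx 189.29$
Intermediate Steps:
$f{\left(w,v \right)} = v + w + w^{2}$ ($f{\left(w,v \right)} = \left(v + w\right) + w^{2} = v + w + w^{2}$)
$\sqrt{f{\left(-190,-143 \right)} + I{\left(12,125 \right)}} = \sqrt{\left(-143 - 190 + \left(-190\right)^{2}\right) + \left(187 - 125\right)} = \sqrt{\left(-143 - 190 + 36100\right) + \left(187 - 125\right)} = \sqrt{35767 + 62} = \sqrt{35829} = 3 \sqrt{3981}$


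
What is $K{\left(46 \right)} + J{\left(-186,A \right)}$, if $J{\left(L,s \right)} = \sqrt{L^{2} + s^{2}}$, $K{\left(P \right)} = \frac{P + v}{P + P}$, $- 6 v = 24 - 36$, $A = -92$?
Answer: $\frac{12}{23} + 2 \sqrt{10765} \approx 208.03$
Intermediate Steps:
$v = 2$ ($v = - \frac{24 - 36}{6} = \left(- \frac{1}{6}\right) \left(-12\right) = 2$)
$K{\left(P \right)} = \frac{2 + P}{2 P}$ ($K{\left(P \right)} = \frac{P + 2}{P + P} = \frac{2 + P}{2 P}$)
$K{\left(46 \right)} + J{\left(-186,A \right)} = \frac{2 + 46}{2 \cdot 46} + \sqrt{\left(-186\right)^{2} + \left(-92\right)^{2}} = \frac{1}{2} \cdot \frac{1}{46} \cdot 48 + \sqrt{34596 + 8464} = \frac{12}{23} + \sqrt{43060} = \frac{12}{23} + 2 \sqrt{10765}$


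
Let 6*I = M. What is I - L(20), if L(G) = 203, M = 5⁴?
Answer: -593/6 ≈ -98.833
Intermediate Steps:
M = 625
I = 625/6 (I = (⅙)*625 = 625/6 ≈ 104.17)
I - L(20) = 625/6 - 1*203 = 625/6 - 203 = -593/6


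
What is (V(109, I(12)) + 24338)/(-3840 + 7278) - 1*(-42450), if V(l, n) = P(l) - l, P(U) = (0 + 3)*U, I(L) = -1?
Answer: 72983828/1719 ≈ 42457.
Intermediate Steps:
P(U) = 3*U
V(l, n) = 2*l (V(l, n) = 3*l - l = 2*l)
(V(109, I(12)) + 24338)/(-3840 + 7278) - 1*(-42450) = (2*109 + 24338)/(-3840 + 7278) - 1*(-42450) = (218 + 24338)/3438 + 42450 = 24556*(1/3438) + 42450 = 12278/1719 + 42450 = 72983828/1719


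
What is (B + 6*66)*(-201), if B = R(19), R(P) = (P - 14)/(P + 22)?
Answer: -3264441/41 ≈ -79621.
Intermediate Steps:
R(P) = (-14 + P)/(22 + P)
B = 5/41 (B = (-14 + 19)/(22 + 19) = 5/41 ≈ 0.12195)
(B + 6*66)*(-201) = (5/41 + 6*66)*(-201) = (5/41 + 396)*(-201) = (16241/41)*(-201) = -3264441/41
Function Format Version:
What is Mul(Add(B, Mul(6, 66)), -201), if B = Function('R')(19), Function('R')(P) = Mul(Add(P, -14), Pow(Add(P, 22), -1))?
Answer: Rational(-3264441, 41) ≈ -79621.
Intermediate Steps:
Function('R')(P) = Mul(Pow(Add(22, P), -1), Add(-14, P)) (Function('R')(P) = Mul(Add(-14, P), Pow(Add(22, P), -1)) = Mul(Pow(Add(22, P), -1), Add(-14, P)))
B = Rational(5, 41) (B = Mul(Pow(Add(22, 19), -1), Add(-14, 19)) = Mul(Pow(41, -1), 5) = Mul(Rational(1, 41), 5) = Rational(5, 41) ≈ 0.12195)
Mul(Add(B, Mul(6, 66)), -201) = Mul(Add(Rational(5, 41), Mul(6, 66)), -201) = Mul(Add(Rational(5, 41), 396), -201) = Mul(Rational(16241, 41), -201) = Rational(-3264441, 41)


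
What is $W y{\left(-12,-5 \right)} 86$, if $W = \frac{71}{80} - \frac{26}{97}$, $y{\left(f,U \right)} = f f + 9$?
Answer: $\frac{31625253}{3880} \approx 8150.8$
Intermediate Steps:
$y{\left(f,U \right)} = 9 + f^{2}$ ($y{\left(f,U \right)} = f^{2} + 9 = 9 + f^{2}$)
$W = \frac{4807}{7760}$ ($W = 71 \cdot \frac{1}{80} - \frac{26}{97} = \frac{71}{80} - \frac{26}{97} = \frac{4807}{7760} \approx 0.61946$)
$W y{\left(-12,-5 \right)} 86 = \frac{4807 \left(9 + \left(-12\right)^{2}\right)}{7760} \cdot 86 = \frac{4807 \left(9 + 144\right)}{7760} \cdot 86 = \frac{4807}{7760} \cdot 153 \cdot 86 = \frac{735471}{7760} \cdot 86 = \frac{31625253}{3880}$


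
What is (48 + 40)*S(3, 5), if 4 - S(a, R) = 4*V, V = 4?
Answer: -1056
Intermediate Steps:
S(a, R) = -12 (S(a, R) = 4 - 4*4 = 4 - 1*16 = 4 - 16 = -12)
(48 + 40)*S(3, 5) = (48 + 40)*(-12) = 88*(-12) = -1056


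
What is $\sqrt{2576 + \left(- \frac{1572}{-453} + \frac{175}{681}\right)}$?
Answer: $\frac{5 \sqrt{1091143545747}}{102831} \approx 50.791$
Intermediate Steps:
$\sqrt{2576 + \left(- \frac{1572}{-453} + \frac{175}{681}\right)} = \sqrt{2576 + \left(\left(-1572\right) \left(- \frac{1}{453}\right) + 175 \cdot \frac{1}{681}\right)} = \sqrt{2576 + \left(\frac{524}{151} + \frac{175}{681}\right)} = \sqrt{2576 + \frac{383269}{102831}} = \sqrt{\frac{265275925}{102831}} = \frac{5 \sqrt{1091143545747}}{102831}$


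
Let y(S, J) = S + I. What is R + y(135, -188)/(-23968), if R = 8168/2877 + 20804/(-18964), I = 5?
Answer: 20271397331/11675717592 ≈ 1.7362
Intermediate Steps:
R = 23761211/13639857 (R = 8168*(1/2877) + 20804*(-1/18964) = 8168/2877 - 5201/4741 = 23761211/13639857 ≈ 1.7420)
y(S, J) = 5 + S (y(S, J) = S + 5 = 5 + S)
R + y(135, -188)/(-23968) = 23761211/13639857 + (5 + 135)/(-23968) = 23761211/13639857 + 140*(-1/23968) = 23761211/13639857 - 5/856 = 20271397331/11675717592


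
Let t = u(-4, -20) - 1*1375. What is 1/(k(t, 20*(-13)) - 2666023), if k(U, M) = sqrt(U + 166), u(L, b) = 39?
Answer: -2666023/7107678637699 - 3*I*sqrt(130)/7107678637699 ≈ -3.7509e-7 - 4.8124e-12*I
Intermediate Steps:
t = -1336 (t = 39 - 1*1375 = 39 - 1375 = -1336)
k(U, M) = sqrt(166 + U)
1/(k(t, 20*(-13)) - 2666023) = 1/(sqrt(166 - 1336) - 2666023) = 1/(sqrt(-1170) - 2666023) = 1/(3*I*sqrt(130) - 2666023) = 1/(-2666023 + 3*I*sqrt(130))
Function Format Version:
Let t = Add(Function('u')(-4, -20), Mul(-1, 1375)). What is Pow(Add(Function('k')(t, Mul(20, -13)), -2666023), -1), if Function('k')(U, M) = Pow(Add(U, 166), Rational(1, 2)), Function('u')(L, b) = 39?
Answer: Add(Rational(-2666023, 7107678637699), Mul(Rational(-3, 7107678637699), I, Pow(130, Rational(1, 2)))) ≈ Add(-3.7509e-7, Mul(-4.8124e-12, I))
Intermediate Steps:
t = -1336 (t = Add(39, Mul(-1, 1375)) = Add(39, -1375) = -1336)
Function('k')(U, M) = Pow(Add(166, U), Rational(1, 2))
Pow(Add(Function('k')(t, Mul(20, -13)), -2666023), -1) = Pow(Add(Pow(Add(166, -1336), Rational(1, 2)), -2666023), -1) = Pow(Add(Pow(-1170, Rational(1, 2)), -2666023), -1) = Pow(Add(Mul(3, I, Pow(130, Rational(1, 2))), -2666023), -1) = Pow(Add(-2666023, Mul(3, I, Pow(130, Rational(1, 2)))), -1)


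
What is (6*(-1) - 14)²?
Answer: 400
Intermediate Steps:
(6*(-1) - 14)² = (-6 - 14)² = (-20)² = 400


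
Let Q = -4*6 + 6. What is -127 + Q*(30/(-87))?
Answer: -3503/29 ≈ -120.79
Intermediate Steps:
Q = -18 (Q = -24 + 6 = -18)
-127 + Q*(30/(-87)) = -127 - 540/(-87) = -127 - 540*(-1)/87 = -127 - 18*(-10/29) = -127 + 180/29 = -3503/29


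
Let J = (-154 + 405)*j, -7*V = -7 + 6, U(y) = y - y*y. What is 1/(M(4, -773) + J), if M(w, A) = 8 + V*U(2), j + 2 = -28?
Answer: -7/52656 ≈ -0.00013294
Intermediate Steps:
j = -30 (j = -2 - 28 = -30)
U(y) = y - y**2
V = 1/7 (V = -(-7 + 6)/7 = -1/7*(-1) = 1/7 ≈ 0.14286)
J = -7530 (J = (-154 + 405)*(-30) = 251*(-30) = -7530)
M(w, A) = 54/7 (M(w, A) = 8 + (2*(1 - 1*2))/7 = 8 + (2*(1 - 2))/7 = 8 + (2*(-1))/7 = 8 + (1/7)*(-2) = 8 - 2/7 = 54/7)
1/(M(4, -773) + J) = 1/(54/7 - 7530) = 1/(-52656/7) = -7/52656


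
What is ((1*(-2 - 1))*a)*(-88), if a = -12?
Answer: -3168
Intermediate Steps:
((1*(-2 - 1))*a)*(-88) = ((1*(-2 - 1))*(-12))*(-88) = ((1*(-3))*(-12))*(-88) = -3*(-12)*(-88) = 36*(-88) = -3168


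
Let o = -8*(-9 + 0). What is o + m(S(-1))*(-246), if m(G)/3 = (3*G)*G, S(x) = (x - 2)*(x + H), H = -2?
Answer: -179262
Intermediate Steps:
S(x) = (-2 + x)² (S(x) = (x - 2)*(x - 2) = (-2 + x)*(-2 + x) = (-2 + x)²)
o = 72 (o = -8*(-9) = 72)
m(G) = 9*G² (m(G) = 3*((3*G)*G) = 3*(3*G²) = 9*G²)
o + m(S(-1))*(-246) = 72 + (9*(4 + (-1)² - 4*(-1))²)*(-246) = 72 + (9*(4 + 1 + 4)²)*(-246) = 72 + (9*9²)*(-246) = 72 + (9*81)*(-246) = 72 + 729*(-246) = 72 - 179334 = -179262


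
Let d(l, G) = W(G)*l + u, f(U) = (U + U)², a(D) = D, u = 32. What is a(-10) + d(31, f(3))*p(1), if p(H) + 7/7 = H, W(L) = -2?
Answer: -10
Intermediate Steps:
p(H) = -1 + H
f(U) = 4*U² (f(U) = (2*U)² = 4*U²)
d(l, G) = 32 - 2*l (d(l, G) = -2*l + 32 = 32 - 2*l)
a(-10) + d(31, f(3))*p(1) = -10 + (32 - 2*31)*(-1 + 1) = -10 + (32 - 62)*0 = -10 - 30*0 = -10 + 0 = -10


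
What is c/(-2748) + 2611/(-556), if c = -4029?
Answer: -205621/63662 ≈ -3.2299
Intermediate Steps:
c/(-2748) + 2611/(-556) = -4029/(-2748) + 2611/(-556) = -4029*(-1/2748) + 2611*(-1/556) = 1343/916 - 2611/556 = -205621/63662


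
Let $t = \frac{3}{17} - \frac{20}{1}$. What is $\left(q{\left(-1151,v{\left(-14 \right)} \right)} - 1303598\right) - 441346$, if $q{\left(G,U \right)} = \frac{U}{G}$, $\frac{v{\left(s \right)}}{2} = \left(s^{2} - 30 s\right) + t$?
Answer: $- \frac{34143339518}{19567} \approx -1.7449 \cdot 10^{6}$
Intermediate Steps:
$t = - \frac{337}{17}$ ($t = 3 \cdot \frac{1}{17} - 20 = \frac{3}{17} - 20 = - \frac{337}{17} \approx -19.824$)
$v{\left(s \right)} = - \frac{674}{17} - 60 s + 2 s^{2}$ ($v{\left(s \right)} = 2 \left(\left(s^{2} - 30 s\right) - \frac{337}{17}\right) = 2 \left(- \frac{337}{17} + s^{2} - 30 s\right) = - \frac{674}{17} - 60 s + 2 s^{2}$)
$\left(q{\left(-1151,v{\left(-14 \right)} \right)} - 1303598\right) - 441346 = \left(\frac{- \frac{674}{17} - -840 + 2 \left(-14\right)^{2}}{-1151} - 1303598\right) - 441346 = \left(\left(- \frac{674}{17} + 840 + 2 \cdot 196\right) \left(- \frac{1}{1151}\right) - 1303598\right) - 441346 = \left(\left(- \frac{674}{17} + 840 + 392\right) \left(- \frac{1}{1151}\right) - 1303598\right) - 441346 = \left(\frac{20270}{17} \left(- \frac{1}{1151}\right) - 1303598\right) - 441346 = \left(- \frac{20270}{19567} - 1303598\right) - 441346 = - \frac{25507522336}{19567} - 441346 = - \frac{34143339518}{19567}$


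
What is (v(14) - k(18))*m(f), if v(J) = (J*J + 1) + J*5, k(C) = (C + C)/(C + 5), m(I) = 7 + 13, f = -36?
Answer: 122100/23 ≈ 5308.7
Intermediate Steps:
m(I) = 20
k(C) = 2*C/(5 + C) (k(C) = (2*C)/(5 + C) = 2*C/(5 + C))
v(J) = 1 + J² + 5*J (v(J) = (J² + 1) + 5*J = (1 + J²) + 5*J = 1 + J² + 5*J)
(v(14) - k(18))*m(f) = ((1 + 14² + 5*14) - 2*18/(5 + 18))*20 = ((1 + 196 + 70) - 2*18/23)*20 = (267 - 2*18/23)*20 = (267 - 1*36/23)*20 = (267 - 36/23)*20 = (6105/23)*20 = 122100/23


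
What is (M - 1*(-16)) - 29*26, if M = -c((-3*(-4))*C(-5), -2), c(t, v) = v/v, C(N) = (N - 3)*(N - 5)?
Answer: -739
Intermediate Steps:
C(N) = (-5 + N)*(-3 + N) (C(N) = (-3 + N)*(-5 + N) = (-5 + N)*(-3 + N))
c(t, v) = 1
M = -1 (M = -1*1 = -1)
(M - 1*(-16)) - 29*26 = (-1 - 1*(-16)) - 29*26 = (-1 + 16) - 754 = 15 - 754 = -739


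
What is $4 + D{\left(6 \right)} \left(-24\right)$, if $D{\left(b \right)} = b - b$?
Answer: $4$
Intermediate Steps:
$D{\left(b \right)} = 0$
$4 + D{\left(6 \right)} \left(-24\right) = 4 + 0 \left(-24\right) = 4 + 0 = 4$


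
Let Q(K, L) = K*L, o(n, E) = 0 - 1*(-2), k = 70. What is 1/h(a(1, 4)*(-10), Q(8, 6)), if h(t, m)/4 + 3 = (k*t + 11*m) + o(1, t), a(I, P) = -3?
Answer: 1/10508 ≈ 9.5166e-5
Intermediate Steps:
o(n, E) = 2 (o(n, E) = 0 + 2 = 2)
h(t, m) = -4 + 44*m + 280*t (h(t, m) = -12 + 4*((70*t + 11*m) + 2) = -12 + 4*((11*m + 70*t) + 2) = -12 + 4*(2 + 11*m + 70*t) = -12 + (8 + 44*m + 280*t) = -4 + 44*m + 280*t)
1/h(a(1, 4)*(-10), Q(8, 6)) = 1/(-4 + 44*(8*6) + 280*(-3*(-10))) = 1/(-4 + 44*48 + 280*30) = 1/(-4 + 2112 + 8400) = 1/10508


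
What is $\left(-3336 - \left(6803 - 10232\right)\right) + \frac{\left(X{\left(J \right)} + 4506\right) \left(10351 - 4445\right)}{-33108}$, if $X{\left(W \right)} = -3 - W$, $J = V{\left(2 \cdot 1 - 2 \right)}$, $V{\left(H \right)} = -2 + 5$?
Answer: $- \frac{1958163}{2759} \approx -709.74$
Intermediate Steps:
$V{\left(H \right)} = 3$
$J = 3$
$\left(-3336 - \left(6803 - 10232\right)\right) + \frac{\left(X{\left(J \right)} + 4506\right) \left(10351 - 4445\right)}{-33108} = \left(-3336 - \left(6803 - 10232\right)\right) + \frac{\left(\left(-3 - 3\right) + 4506\right) \left(10351 - 4445\right)}{-33108} = \left(-3336 - \left(6803 - 10232\right)\right) + \left(\left(-3 - 3\right) + 4506\right) 5906 \left(- \frac{1}{33108}\right) = \left(-3336 - -3429\right) + \left(-6 + 4506\right) 5906 \left(- \frac{1}{33108}\right) = \left(-3336 + 3429\right) + 4500 \cdot 5906 \left(- \frac{1}{33108}\right) = 93 + 26577000 \left(- \frac{1}{33108}\right) = 93 - \frac{2214750}{2759} = - \frac{1958163}{2759}$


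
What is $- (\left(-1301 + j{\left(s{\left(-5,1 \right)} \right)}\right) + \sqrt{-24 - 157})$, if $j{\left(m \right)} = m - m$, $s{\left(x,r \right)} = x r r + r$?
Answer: $1301 - i \sqrt{181} \approx 1301.0 - 13.454 i$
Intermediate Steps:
$s{\left(x,r \right)} = r + x r^{2}$ ($s{\left(x,r \right)} = r x r + r = x r^{2} + r = r + x r^{2}$)
$j{\left(m \right)} = 0$
$- (\left(-1301 + j{\left(s{\left(-5,1 \right)} \right)}\right) + \sqrt{-24 - 157}) = - (\left(-1301 + 0\right) + \sqrt{-24 - 157}) = - (-1301 + \sqrt{-181}) = - (-1301 + i \sqrt{181}) = 1301 - i \sqrt{181}$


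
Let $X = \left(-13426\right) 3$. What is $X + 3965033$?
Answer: $3924755$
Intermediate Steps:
$X = -40278$
$X + 3965033 = -40278 + 3965033 = 3924755$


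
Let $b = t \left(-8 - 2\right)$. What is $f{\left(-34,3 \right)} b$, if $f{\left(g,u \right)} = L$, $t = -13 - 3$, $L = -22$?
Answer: $-3520$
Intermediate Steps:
$t = -16$
$f{\left(g,u \right)} = -22$
$b = 160$ ($b = - 16 \left(-8 - 2\right) = \left(-16\right) \left(-10\right) = 160$)
$f{\left(-34,3 \right)} b = \left(-22\right) 160 = -3520$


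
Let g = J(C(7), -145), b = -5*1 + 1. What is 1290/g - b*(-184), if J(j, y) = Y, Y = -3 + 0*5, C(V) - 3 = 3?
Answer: -1166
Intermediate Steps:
b = -4 (b = -5 + 1 = -4)
C(V) = 6 (C(V) = 3 + 3 = 6)
Y = -3 (Y = -3 + 0 = -3)
J(j, y) = -3
g = -3
1290/g - b*(-184) = 1290/(-3) - (-4)*(-184) = 1290*(-⅓) - 1*736 = -430 - 736 = -1166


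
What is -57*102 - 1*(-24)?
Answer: -5790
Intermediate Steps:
-57*102 - 1*(-24) = -5814 + 24 = -5790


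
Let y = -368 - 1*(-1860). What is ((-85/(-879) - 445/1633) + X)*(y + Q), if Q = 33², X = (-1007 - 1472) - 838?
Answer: -12289424709389/1435407 ≈ -8.5616e+6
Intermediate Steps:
X = -3317 (X = -2479 - 838 = -3317)
y = 1492 (y = -368 + 1860 = 1492)
Q = 1089
((-85/(-879) - 445/1633) + X)*(y + Q) = ((-85/(-879) - 445/1633) - 3317)*(1492 + 1089) = ((-85*(-1/879) - 445*1/1633) - 3317)*2581 = ((85/879 - 445/1633) - 3317)*2581 = (-252350/1435407 - 3317)*2581 = -4761497369/1435407*2581 = -12289424709389/1435407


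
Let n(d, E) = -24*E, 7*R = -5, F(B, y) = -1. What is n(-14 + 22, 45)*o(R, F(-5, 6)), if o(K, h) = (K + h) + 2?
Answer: -2160/7 ≈ -308.57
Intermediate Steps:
R = -5/7 (R = (1/7)*(-5) = -5/7 ≈ -0.71429)
o(K, h) = 2 + K + h
n(-14 + 22, 45)*o(R, F(-5, 6)) = (-24*45)*(2 - 5/7 - 1) = -1080*2/7 = -2160/7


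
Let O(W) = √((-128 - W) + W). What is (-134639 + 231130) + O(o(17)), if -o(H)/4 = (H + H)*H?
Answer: 96491 + 8*I*√2 ≈ 96491.0 + 11.314*I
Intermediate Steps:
o(H) = -8*H² (o(H) = -4*(H + H)*H = -4*2*H*H = -8*H²)
O(W) = 8*I*√2 (O(W) = √(-128) = 8*I*√2)
(-134639 + 231130) + O(o(17)) = (-134639 + 231130) + 8*I*√2 = 96491 + 8*I*√2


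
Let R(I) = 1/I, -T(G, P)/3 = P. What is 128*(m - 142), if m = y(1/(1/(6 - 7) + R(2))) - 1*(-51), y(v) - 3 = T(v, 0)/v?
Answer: -11264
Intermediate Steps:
T(G, P) = -3*P
y(v) = 3 (y(v) = 3 + (-3*0)/v = 3 + 0/v = 3 + 0 = 3)
m = 54 (m = 3 - 1*(-51) = 3 + 51 = 54)
128*(m - 142) = 128*(54 - 142) = 128*(-88) = -11264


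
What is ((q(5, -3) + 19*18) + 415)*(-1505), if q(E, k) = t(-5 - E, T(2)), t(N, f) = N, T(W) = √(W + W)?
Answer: -1124235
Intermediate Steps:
T(W) = √2*√W (T(W) = √(2*W) = √2*√W)
q(E, k) = -5 - E
((q(5, -3) + 19*18) + 415)*(-1505) = (((-5 - 1*5) + 19*18) + 415)*(-1505) = (((-5 - 5) + 342) + 415)*(-1505) = ((-10 + 342) + 415)*(-1505) = (332 + 415)*(-1505) = 747*(-1505) = -1124235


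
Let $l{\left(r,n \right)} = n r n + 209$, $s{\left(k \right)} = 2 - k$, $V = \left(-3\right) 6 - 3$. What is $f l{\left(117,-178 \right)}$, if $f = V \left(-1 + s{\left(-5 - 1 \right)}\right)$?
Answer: $-544963839$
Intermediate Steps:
$V = -21$ ($V = -18 - 3 = -21$)
$l{\left(r,n \right)} = 209 + r n^{2}$ ($l{\left(r,n \right)} = r n^{2} + 209 = 209 + r n^{2}$)
$f = -147$ ($f = - 21 \left(-1 + \left(2 - \left(-5 - 1\right)\right)\right) = - 21 \left(-1 + \left(2 - -6\right)\right) = - 21 \left(-1 + \left(2 + 6\right)\right) = - 21 \left(-1 + 8\right) = \left(-21\right) 7 = -147$)
$f l{\left(117,-178 \right)} = - 147 \left(209 + 117 \left(-178\right)^{2}\right) = - 147 \left(209 + 117 \cdot 31684\right) = - 147 \left(209 + 3707028\right) = \left(-147\right) 3707237 = -544963839$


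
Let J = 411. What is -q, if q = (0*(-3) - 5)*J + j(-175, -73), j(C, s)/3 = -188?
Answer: 2619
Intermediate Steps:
j(C, s) = -564 (j(C, s) = 3*(-188) = -564)
q = -2619 (q = (0*(-3) - 5)*411 - 564 = (0 - 5)*411 - 564 = -5*411 - 564 = -2055 - 564 = -2619)
-q = -1*(-2619) = 2619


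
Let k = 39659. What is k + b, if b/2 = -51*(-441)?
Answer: 84641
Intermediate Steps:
b = 44982 (b = 2*(-51*(-441)) = 2*22491 = 44982)
k + b = 39659 + 44982 = 84641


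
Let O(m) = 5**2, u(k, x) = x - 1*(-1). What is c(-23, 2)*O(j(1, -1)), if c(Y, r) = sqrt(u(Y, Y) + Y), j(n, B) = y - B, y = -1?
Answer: 75*I*sqrt(5) ≈ 167.71*I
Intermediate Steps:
u(k, x) = 1 + x (u(k, x) = x + 1 = 1 + x)
j(n, B) = -1 - B
c(Y, r) = sqrt(1 + 2*Y) (c(Y, r) = sqrt((1 + Y) + Y) = sqrt(1 + 2*Y))
O(m) = 25
c(-23, 2)*O(j(1, -1)) = sqrt(1 + 2*(-23))*25 = sqrt(1 - 46)*25 = sqrt(-45)*25 = (3*I*sqrt(5))*25 = 75*I*sqrt(5)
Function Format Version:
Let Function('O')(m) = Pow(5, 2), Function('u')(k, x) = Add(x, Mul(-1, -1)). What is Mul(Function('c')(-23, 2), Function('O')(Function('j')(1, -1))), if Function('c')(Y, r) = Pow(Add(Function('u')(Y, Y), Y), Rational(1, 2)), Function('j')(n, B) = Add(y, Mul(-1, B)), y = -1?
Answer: Mul(75, I, Pow(5, Rational(1, 2))) ≈ Mul(167.71, I)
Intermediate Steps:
Function('u')(k, x) = Add(1, x) (Function('u')(k, x) = Add(x, 1) = Add(1, x))
Function('j')(n, B) = Add(-1, Mul(-1, B))
Function('c')(Y, r) = Pow(Add(1, Mul(2, Y)), Rational(1, 2)) (Function('c')(Y, r) = Pow(Add(Add(1, Y), Y), Rational(1, 2)) = Pow(Add(1, Mul(2, Y)), Rational(1, 2)))
Function('O')(m) = 25
Mul(Function('c')(-23, 2), Function('O')(Function('j')(1, -1))) = Mul(Pow(Add(1, Mul(2, -23)), Rational(1, 2)), 25) = Mul(Pow(Add(1, -46), Rational(1, 2)), 25) = Mul(Pow(-45, Rational(1, 2)), 25) = Mul(Mul(3, I, Pow(5, Rational(1, 2))), 25) = Mul(75, I, Pow(5, Rational(1, 2)))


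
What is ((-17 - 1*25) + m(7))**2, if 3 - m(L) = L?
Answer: 2116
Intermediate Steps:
m(L) = 3 - L
((-17 - 1*25) + m(7))**2 = ((-17 - 1*25) + (3 - 1*7))**2 = ((-17 - 25) + (3 - 7))**2 = (-42 - 4)**2 = (-46)**2 = 2116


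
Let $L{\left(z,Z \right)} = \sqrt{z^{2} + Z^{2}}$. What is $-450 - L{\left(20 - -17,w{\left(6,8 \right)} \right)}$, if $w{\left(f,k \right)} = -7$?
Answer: $-450 - \sqrt{1418} \approx -487.66$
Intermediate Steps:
$L{\left(z,Z \right)} = \sqrt{Z^{2} + z^{2}}$
$-450 - L{\left(20 - -17,w{\left(6,8 \right)} \right)} = -450 - \sqrt{\left(-7\right)^{2} + \left(20 - -17\right)^{2}} = -450 - \sqrt{49 + \left(20 + 17\right)^{2}} = -450 - \sqrt{49 + 37^{2}} = -450 - \sqrt{49 + 1369} = -450 - \sqrt{1418}$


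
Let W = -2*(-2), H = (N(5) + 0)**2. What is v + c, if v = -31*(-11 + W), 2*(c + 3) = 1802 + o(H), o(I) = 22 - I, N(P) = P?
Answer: 2227/2 ≈ 1113.5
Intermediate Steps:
H = 25 (H = (5 + 0)**2 = 5**2 = 25)
W = 4
c = 1793/2 (c = -3 + (1802 + (22 - 1*25))/2 = -3 + (1802 + (22 - 25))/2 = -3 + (1802 - 3)/2 = -3 + (1/2)*1799 = -3 + 1799/2 = 1793/2 ≈ 896.50)
v = 217 (v = -31*(-11 + 4) = -31*(-7) = 217)
v + c = 217 + 1793/2 = 2227/2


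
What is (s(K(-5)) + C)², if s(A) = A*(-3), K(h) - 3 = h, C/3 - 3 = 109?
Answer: 116964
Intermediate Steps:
C = 336 (C = 9 + 3*109 = 9 + 327 = 336)
K(h) = 3 + h
s(A) = -3*A
(s(K(-5)) + C)² = (-3*(3 - 5) + 336)² = (-3*(-2) + 336)² = (6 + 336)² = 342² = 116964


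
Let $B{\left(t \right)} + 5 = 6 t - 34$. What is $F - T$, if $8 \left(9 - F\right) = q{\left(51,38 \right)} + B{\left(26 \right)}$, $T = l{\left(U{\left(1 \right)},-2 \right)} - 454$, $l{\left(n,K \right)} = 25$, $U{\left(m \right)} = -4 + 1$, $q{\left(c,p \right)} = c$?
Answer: $417$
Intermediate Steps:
$B{\left(t \right)} = -39 + 6 t$ ($B{\left(t \right)} = -5 + \left(6 t - 34\right) = -5 + \left(-34 + 6 t\right) = -39 + 6 t$)
$U{\left(m \right)} = -3$
$T = -429$ ($T = 25 - 454 = -429$)
$F = -12$ ($F = 9 - \frac{51 + \left(-39 + 6 \cdot 26\right)}{8} = 9 - \frac{51 + \left(-39 + 156\right)}{8} = 9 - \frac{51 + 117}{8} = 9 - 21 = -12$)
$F - T = -12 - -429 = -12 + 429 = 417$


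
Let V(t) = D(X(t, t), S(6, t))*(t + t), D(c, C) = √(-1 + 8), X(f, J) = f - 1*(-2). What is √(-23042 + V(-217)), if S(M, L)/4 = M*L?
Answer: √(-23042 - 434*√7) ≈ 155.53*I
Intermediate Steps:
X(f, J) = 2 + f (X(f, J) = f + 2 = 2 + f)
S(M, L) = 4*L*M (S(M, L) = 4*(M*L) = 4*(L*M) = 4*L*M)
D(c, C) = √7
V(t) = 2*t*√7 (V(t) = √7*(t + t) = √7*(2*t) = 2*t*√7)
√(-23042 + V(-217)) = √(-23042 + 2*(-217)*√7) = √(-23042 - 434*√7)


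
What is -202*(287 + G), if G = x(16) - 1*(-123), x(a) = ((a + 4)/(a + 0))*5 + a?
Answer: -174629/2 ≈ -87315.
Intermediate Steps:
x(a) = a + 5*(4 + a)/a (x(a) = ((4 + a)/a)*5 + a = 5*(4 + a)/a + a = a + 5*(4 + a)/a)
G = 581/4 (G = (5 + 16 + 20/16) - 1*(-123) = (5 + 16 + 20*(1/16)) + 123 = (5 + 16 + 5/4) + 123 = 89/4 + 123 = 581/4 ≈ 145.25)
-202*(287 + G) = -202*(287 + 581/4) = -202*1729/4 = -174629/2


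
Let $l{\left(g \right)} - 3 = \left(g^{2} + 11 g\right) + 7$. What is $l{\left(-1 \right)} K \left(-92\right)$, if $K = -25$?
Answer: $0$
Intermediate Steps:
$l{\left(g \right)} = 10 + g^{2} + 11 g$ ($l{\left(g \right)} = 3 + \left(\left(g^{2} + 11 g\right) + 7\right) = 3 + \left(7 + g^{2} + 11 g\right) = 10 + g^{2} + 11 g$)
$l{\left(-1 \right)} K \left(-92\right) = \left(10 + \left(-1\right)^{2} + 11 \left(-1\right)\right) \left(-25\right) \left(-92\right) = \left(10 + 1 - 11\right) \left(-25\right) \left(-92\right) = 0 \left(-25\right) \left(-92\right) = 0 \left(-92\right) = 0$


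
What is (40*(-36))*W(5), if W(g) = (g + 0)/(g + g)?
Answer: -720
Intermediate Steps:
W(g) = 1/2 (W(g) = g/((2*g)) = g*(1/(2*g)) = 1/2)
(40*(-36))*W(5) = (40*(-36))*(1/2) = -1440*1/2 = -720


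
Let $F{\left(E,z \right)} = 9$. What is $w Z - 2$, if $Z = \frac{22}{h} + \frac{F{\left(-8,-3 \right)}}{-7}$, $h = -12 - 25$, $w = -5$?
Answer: $\frac{1917}{259} \approx 7.4015$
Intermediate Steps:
$h = -37$ ($h = -12 - 25 = -37$)
$Z = - \frac{487}{259}$ ($Z = \frac{22}{-37} + \frac{9}{-7} = 22 \left(- \frac{1}{37}\right) + 9 \left(- \frac{1}{7}\right) = - \frac{22}{37} - \frac{9}{7} = - \frac{487}{259} \approx -1.8803$)
$w Z - 2 = \left(-5\right) \left(- \frac{487}{259}\right) - 2 = \frac{2435}{259} - 2 = \frac{1917}{259}$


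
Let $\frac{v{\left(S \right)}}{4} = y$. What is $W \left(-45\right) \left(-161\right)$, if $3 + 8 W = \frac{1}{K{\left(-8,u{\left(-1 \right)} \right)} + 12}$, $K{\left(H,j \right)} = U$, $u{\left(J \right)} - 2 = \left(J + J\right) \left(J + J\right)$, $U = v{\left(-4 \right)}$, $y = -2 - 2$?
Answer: $- \frac{94185}{32} \approx -2943.3$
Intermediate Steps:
$y = -4$ ($y = -2 - 2 = -4$)
$v{\left(S \right)} = -16$ ($v{\left(S \right)} = 4 \left(-4\right) = -16$)
$U = -16$
$u{\left(J \right)} = 2 + 4 J^{2}$ ($u{\left(J \right)} = 2 + \left(J + J\right) \left(J + J\right) = 2 + 2 J 2 J = 2 + 4 J^{2}$)
$K{\left(H,j \right)} = -16$
$W = - \frac{13}{32}$ ($W = - \frac{3}{8} + \frac{1}{8 \left(-16 + 12\right)} = - \frac{3}{8} + \frac{1}{8 \left(-4\right)} = - \frac{3}{8} + \frac{1}{8} \left(- \frac{1}{4}\right) = - \frac{3}{8} - \frac{1}{32} = - \frac{13}{32} \approx -0.40625$)
$W \left(-45\right) \left(-161\right) = \left(- \frac{13}{32}\right) \left(-45\right) \left(-161\right) = \frac{585}{32} \left(-161\right) = - \frac{94185}{32}$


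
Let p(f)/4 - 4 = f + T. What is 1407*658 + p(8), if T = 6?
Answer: 925878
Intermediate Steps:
p(f) = 40 + 4*f (p(f) = 16 + 4*(f + 6) = 16 + 4*(6 + f) = 16 + (24 + 4*f) = 40 + 4*f)
1407*658 + p(8) = 1407*658 + (40 + 4*8) = 925806 + (40 + 32) = 925806 + 72 = 925878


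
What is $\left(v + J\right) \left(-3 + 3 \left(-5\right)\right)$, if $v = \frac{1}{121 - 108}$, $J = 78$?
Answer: $- \frac{18270}{13} \approx -1405.4$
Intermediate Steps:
$v = \frac{1}{13} \approx 0.076923$
$\left(v + J\right) \left(-3 + 3 \left(-5\right)\right) = \left(\frac{1}{13} + 78\right) \left(-3 + 3 \left(-5\right)\right) = \frac{1015 \left(-3 - 15\right)}{13} = \frac{1015}{13} \left(-18\right) = - \frac{18270}{13}$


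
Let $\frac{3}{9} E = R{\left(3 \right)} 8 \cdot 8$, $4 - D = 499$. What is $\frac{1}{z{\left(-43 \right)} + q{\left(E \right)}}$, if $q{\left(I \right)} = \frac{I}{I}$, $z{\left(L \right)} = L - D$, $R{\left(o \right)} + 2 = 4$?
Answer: $\frac{1}{453} \approx 0.0022075$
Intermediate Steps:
$D = -495$ ($D = 4 - 499 = -495$)
$R{\left(o \right)} = 2$ ($R{\left(o \right)} = -2 + 4 = 2$)
$z{\left(L \right)} = 495 + L$ ($z{\left(L \right)} = L - -495 = L + 495 = 495 + L$)
$E = 384$ ($E = 3 \cdot 2 \cdot 8 \cdot 8 = 3 \cdot 16 \cdot 8 = 3 \cdot 128 = 384$)
$q{\left(I \right)} = 1$
$\frac{1}{z{\left(-43 \right)} + q{\left(E \right)}} = \frac{1}{\left(495 - 43\right) + 1} = \frac{1}{452 + 1} = \frac{1}{453}$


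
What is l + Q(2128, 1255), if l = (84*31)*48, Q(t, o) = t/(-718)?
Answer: 44871064/359 ≈ 1.2499e+5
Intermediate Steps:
Q(t, o) = -t/718 (Q(t, o) = t*(-1/718) = -t/718)
l = 124992 (l = 2604*48 = 124992)
l + Q(2128, 1255) = 124992 - 1/718*2128 = 124992 - 1064/359 = 44871064/359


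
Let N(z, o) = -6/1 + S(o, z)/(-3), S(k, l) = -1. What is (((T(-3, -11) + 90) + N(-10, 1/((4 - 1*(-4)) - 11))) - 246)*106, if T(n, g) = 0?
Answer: -51410/3 ≈ -17137.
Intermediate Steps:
N(z, o) = -17/3 (N(z, o) = -6/1 - 1/(-3) = -6*1 - 1*(-1/3) = -6 + 1/3 = -17/3)
(((T(-3, -11) + 90) + N(-10, 1/((4 - 1*(-4)) - 11))) - 246)*106 = (((0 + 90) - 17/3) - 246)*106 = ((90 - 17/3) - 246)*106 = (253/3 - 246)*106 = -485/3*106 = -51410/3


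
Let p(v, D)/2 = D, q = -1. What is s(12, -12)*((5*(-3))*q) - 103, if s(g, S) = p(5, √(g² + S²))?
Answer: -103 + 360*√2 ≈ 406.12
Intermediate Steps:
p(v, D) = 2*D
s(g, S) = 2*√(S² + g²) (s(g, S) = 2*√(g² + S²) = 2*√(S² + g²))
s(12, -12)*((5*(-3))*q) - 103 = (2*√((-12)² + 12²))*((5*(-3))*(-1)) - 103 = (2*√(144 + 144))*(-15*(-1)) - 103 = (2*√288)*15 - 103 = (2*(12*√2))*15 - 103 = (24*√2)*15 - 103 = 360*√2 - 103 = -103 + 360*√2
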